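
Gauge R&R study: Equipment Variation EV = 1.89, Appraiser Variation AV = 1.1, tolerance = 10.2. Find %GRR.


GRR = sqrt(EV^2 + AV^2) = sqrt(1.89^2 + 1.1^2) = 2.1868013
%GRR = GRR / tol * 100 = 2.1868013 / 10.2 * 100
%GRR = 21.4392

21.4392


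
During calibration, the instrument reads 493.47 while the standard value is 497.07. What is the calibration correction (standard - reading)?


Correction = standard - reading
= 497.07 - 493.47
= 3.6000

3.6000


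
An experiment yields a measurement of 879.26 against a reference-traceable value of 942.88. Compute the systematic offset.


Systematic error = measured - true
= 879.26 - 942.88
= -63.6200

-63.6200


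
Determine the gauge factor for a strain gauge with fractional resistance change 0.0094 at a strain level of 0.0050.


GF = (dR/R) / epsilon
= 0.0094 / 0.0050
= 1.8800

1.8800


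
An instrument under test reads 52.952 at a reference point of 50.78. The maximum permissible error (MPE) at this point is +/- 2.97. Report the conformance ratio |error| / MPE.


e = indication - reference = 52.952 - 50.78 = 2.1720
|e| = 2.1720
ratio = |e| / MPE = 2.1720 / 2.97
ratio = 0.7313

0.7313


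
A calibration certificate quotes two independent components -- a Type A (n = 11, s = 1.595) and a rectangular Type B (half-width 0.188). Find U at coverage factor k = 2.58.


u_A = s / sqrt(n) = 1.595 / sqrt(11) = 0.48091059
u_B = half_width / sqrt(3) = 0.188 / sqrt(3) = 0.10854185
uc = sqrt(u_A^2 + u_B^2) = sqrt(0.48091059^2 + 0.10854185^2) = 0.49300743
U = k * uc = 2.58 * 0.49300743
U = 1.2720

1.2720


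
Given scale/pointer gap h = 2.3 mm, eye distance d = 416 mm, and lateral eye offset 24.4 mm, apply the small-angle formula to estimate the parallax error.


error = h * offset / d
= 2.3 * 24.4 / 416
= 0.1349

0.1349


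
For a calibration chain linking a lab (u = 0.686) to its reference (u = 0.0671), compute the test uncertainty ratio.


TUR = u_lab / u_ref
= 0.686 / 0.0671
= 10.2235

10.2235


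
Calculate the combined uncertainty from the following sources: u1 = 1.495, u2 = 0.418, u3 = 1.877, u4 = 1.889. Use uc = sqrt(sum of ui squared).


uc = sqrt(1.495^2 + 0.418^2 + 1.877^2 + 1.889^2)
uc = sqrt(9.501199)
uc = 3.0824

3.0824


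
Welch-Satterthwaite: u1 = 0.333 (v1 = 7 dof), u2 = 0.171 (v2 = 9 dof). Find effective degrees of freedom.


uc = sqrt(u1^2 + u2^2) = sqrt(0.333^2 + 0.171^2) = 0.37433942
v_eff = uc^4 / (u1^4/v1 + u2^4/v2)
= 0.37433942^4 / (0.333^4/7 + 0.171^4/9)
= 0.019636417 / 0.0018516283
v_eff = 10.6049

10.6049


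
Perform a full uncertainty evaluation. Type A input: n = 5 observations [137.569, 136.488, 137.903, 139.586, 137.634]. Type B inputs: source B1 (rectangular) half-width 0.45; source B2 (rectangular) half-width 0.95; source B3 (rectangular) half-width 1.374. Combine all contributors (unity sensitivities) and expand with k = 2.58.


mean = (137.569 + 136.488 + 137.903 + 139.586 + 137.634) / 5 = 137.836
s = sqrt(sum((x - mean)^2)/(n-1)) = 1.1176075
u_A = s / sqrt(n) = 1.1176075 / sqrt(5) = 0.49980927
u_B1 = 0.45 / sqrt(3) = 0.25980762
u_B2 = 0.95 / sqrt(3) = 0.54848276
u_B3 = 1.374 / sqrt(3) = 0.79327927
uc = sqrt(0.49980927^2 + 0.25980762^2 + 0.54848276^2 + 0.79327927^2) = 1.1168861
U = k * uc = 2.58 * 1.1168861
U = 2.8816

2.8816


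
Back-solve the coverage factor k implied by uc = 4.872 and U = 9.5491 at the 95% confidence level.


k = U / uc
k = 9.5491 / 4.872
k = 1.96

1.96


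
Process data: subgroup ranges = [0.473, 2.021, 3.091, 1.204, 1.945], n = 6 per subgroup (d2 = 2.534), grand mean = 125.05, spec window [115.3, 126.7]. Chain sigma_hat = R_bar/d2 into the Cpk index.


R_bar = (0.473 + 2.021 + 3.091 + 1.204 + 1.945) / 5 = 1.7468
sigma = R_bar / d2 = 1.7468 / 2.534 = 0.68934491
Cp = (USL - LSL)/(6*sigma) = (126.7 - 115.3)/(6*0.68934491) = 2.7562
Cpu = (126.7 - 125.05)/(3*0.68934491) = 0.7979
Cpl = (125.05 - 115.3)/(3*0.68934491) = 4.7146
Cpk = min(Cpu, Cpl) = 0.7979

0.7979


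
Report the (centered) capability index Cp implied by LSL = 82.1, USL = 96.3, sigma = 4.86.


Cp = (USL - LSL) / (6 * sigma)
= (96.3 - 82.1) / (6 * 4.86)
= 14.2000 / 29.1600
= 0.4870

0.4870


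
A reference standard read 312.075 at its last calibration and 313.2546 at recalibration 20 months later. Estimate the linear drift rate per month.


rate = (v2 - v1) / months
= (313.2546 - 312.075) / 20
= 1.1796 / 20
= 0.0590

0.0590


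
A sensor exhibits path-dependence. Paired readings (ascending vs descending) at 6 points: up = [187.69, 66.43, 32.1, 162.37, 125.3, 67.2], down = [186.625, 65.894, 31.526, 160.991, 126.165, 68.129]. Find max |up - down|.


|187.69 - 186.625| = 1.0650
|66.43 - 65.894| = 0.5360
|32.1 - 31.526| = 0.5740
|162.37 - 160.991| = 1.3790
|125.3 - 126.165| = 0.8650
|67.2 - 68.129| = 0.9290
hysteresis = max(diffs) = 1.3790

1.3790


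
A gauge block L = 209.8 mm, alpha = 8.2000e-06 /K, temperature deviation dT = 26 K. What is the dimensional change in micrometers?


dL = L * alpha * dT
= 209.8 * 8.2000e-06 * 26
= 0.0447294 mm
dL_um = 0.0447294 * 1000 = 44.7294 um

44.7294


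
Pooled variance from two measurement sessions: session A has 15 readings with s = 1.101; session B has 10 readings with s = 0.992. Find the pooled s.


s_p = sqrt(((n1-1)*s1^2 + (n2-1)*s2^2) / (n1+n2-2))
numerator = (15-1)*1.101^2 + (10-1)*0.992^2 = 16.970814 + 8.856576 = 25.82739
denominator = 15 + 10 - 2 = 23
s_p^2 = 25.82739 / 23 = 1.12293
s_p = sqrt(1.12293) = 1.0597

1.0597


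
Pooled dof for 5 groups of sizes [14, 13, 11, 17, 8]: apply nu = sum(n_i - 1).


nu = sum_i (n_i - 1)
nu = ((14 - 1) + (13 - 1) + (11 - 1) + (17 - 1) + (8 - 1))
nu = 13 + 12 + 10 + 16 + 7
nu = 58

58


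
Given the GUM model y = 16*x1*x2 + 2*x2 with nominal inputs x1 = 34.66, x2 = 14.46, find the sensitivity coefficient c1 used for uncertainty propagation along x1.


y = 16*x1*x2 + 2*x2
dy/dx1 = 16*x2
Evaluate at x2 = 14.46: c1 = 16 * 14.46
c1 = 231.3600

231.3600


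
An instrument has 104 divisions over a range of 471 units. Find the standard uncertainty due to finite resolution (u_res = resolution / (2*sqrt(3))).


resolution = range / divisions
resolution = 471 / 104 = 4.5288462
u_res = resolution / (2*sqrt(3))
u_res = 4.5288462 / 3.4641016
u_res = 1.3074

1.3074


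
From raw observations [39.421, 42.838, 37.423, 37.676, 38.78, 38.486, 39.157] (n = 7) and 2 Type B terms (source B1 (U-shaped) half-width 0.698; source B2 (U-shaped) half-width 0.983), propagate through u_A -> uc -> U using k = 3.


mean = (39.421 + 42.838 + 37.423 + 37.676 + 38.78 + 38.486 + 39.157) / 7 = 39.11157143
s = sqrt(sum((x - mean)^2)/(n-1)) = 1.7980312
u_A = s / sqrt(n) = 1.7980312 / sqrt(7) = 0.67959191
u_B1 = 0.698 / sqrt(2) = 0.49356053
u_B2 = 0.983 / sqrt(2) = 0.69508597
uc = sqrt(0.67959191^2 + 0.49356053^2 + 0.69508597^2) = 1.0902255
U = k * uc = 3 * 1.0902255
U = 3.2707

3.2707


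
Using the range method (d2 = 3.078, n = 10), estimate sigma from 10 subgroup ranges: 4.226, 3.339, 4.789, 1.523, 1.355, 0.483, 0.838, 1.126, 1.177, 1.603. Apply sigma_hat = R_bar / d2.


R_bar = (4.226 + 3.339 + 4.789 + 1.523 + 1.355 + 0.483 + 0.838 + 1.126 + 1.177 + 1.603) / 10
R_bar = 20.459 / 10 = 2.0459
sigma_hat = R_bar / d2 = 2.0459 / 3.078 = 0.6647

0.6647


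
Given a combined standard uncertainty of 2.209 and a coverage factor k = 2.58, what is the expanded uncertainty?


U = k * uc
U = 2.58 * 2.209
U = 5.6992

5.6992


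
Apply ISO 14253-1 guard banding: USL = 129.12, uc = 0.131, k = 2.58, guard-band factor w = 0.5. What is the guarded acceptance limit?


U = k * uc = 2.58 * 0.131 = 0.33798
guard band g = w * U = 0.5 * 0.33798 = 0.16899
AL = USL - g = 129.12 - 0.16899
AL = 128.9510

128.9510


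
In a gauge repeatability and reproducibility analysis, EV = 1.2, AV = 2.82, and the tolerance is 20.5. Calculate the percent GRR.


GRR = sqrt(EV^2 + AV^2) = sqrt(1.2^2 + 2.82^2) = 3.0647023
%GRR = GRR / tol * 100 = 3.0647023 / 20.5 * 100
%GRR = 14.9498

14.9498


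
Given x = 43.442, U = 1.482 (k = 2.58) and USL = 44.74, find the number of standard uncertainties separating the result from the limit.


u = U / k = 1.482 / 2.58 = 0.5744186
margin = |USL - x| = |44.74 - 43.442| = 1.298
z = margin / u = 1.298 / 0.5744186
z = 2.2597

2.2597


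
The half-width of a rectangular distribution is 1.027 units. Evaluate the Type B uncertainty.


u_B = half_width / sqrt(3)
u_B = 1.027 / 1.7320508
u_B = 0.5929

0.5929


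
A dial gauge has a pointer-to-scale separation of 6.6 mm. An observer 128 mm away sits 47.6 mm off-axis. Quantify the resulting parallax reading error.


error = h * offset / d
= 6.6 * 47.6 / 128
= 2.4544

2.4544


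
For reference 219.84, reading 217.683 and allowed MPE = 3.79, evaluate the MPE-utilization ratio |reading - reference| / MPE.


e = indication - reference = 217.683 - 219.84 = -2.1570
|e| = 2.1570
ratio = |e| / MPE = 2.1570 / 3.79
ratio = 0.5691

0.5691


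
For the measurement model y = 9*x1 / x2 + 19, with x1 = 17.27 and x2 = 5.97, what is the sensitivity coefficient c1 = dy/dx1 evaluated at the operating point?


y = 9*x1 / x2 + 19
dy/dx1 = 9/x2
Evaluate at x2 = 5.97: c1 = 9 / 5.97
c1 = 1.5075

1.5075


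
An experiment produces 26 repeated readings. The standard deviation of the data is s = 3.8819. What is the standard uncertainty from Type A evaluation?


u_A = s / sqrt(n)
u_A = 3.8819 / sqrt(26)
u_A = 3.8819 / 5.0990195
u_A = 0.7613

0.7613


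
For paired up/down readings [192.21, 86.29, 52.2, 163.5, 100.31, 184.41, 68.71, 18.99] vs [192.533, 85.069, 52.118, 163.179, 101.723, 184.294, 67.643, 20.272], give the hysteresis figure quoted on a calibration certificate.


|192.21 - 192.533| = 0.3230
|86.29 - 85.069| = 1.2210
|52.2 - 52.118| = 0.0820
|163.5 - 163.179| = 0.3210
|100.31 - 101.723| = 1.4130
|184.41 - 184.294| = 0.1160
|68.71 - 67.643| = 1.0670
|18.99 - 20.272| = 1.2820
hysteresis = max(diffs) = 1.4130

1.4130


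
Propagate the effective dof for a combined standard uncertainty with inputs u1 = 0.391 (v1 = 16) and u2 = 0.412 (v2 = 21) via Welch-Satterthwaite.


uc = sqrt(u1^2 + u2^2) = sqrt(0.391^2 + 0.412^2) = 0.56800088
v_eff = uc^4 / (u1^4/v1 + u2^4/v2)
= 0.56800088^4 / (0.391^4/16 + 0.412^4/21)
= 0.10408689 / 0.0028328363
v_eff = 36.7430

36.7430


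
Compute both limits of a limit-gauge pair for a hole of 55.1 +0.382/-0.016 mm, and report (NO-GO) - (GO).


GO = nominal - lower_tol (smallest hole = maximum material condition)
GO = 55.1 - 0.016 = 55.084
NO-GO = nominal + upper_tol (largest hole = least material condition)
NO-GO = 55.1 + 0.382 = 55.482
spread = NO-GO - GO = 55.482 - 55.084 = 0.3980

0.3980


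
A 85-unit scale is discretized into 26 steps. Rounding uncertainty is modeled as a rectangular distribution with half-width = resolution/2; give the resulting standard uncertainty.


resolution = range / divisions
resolution = 85 / 26 = 3.2692308
u_res = resolution / (2*sqrt(3))
u_res = 3.2692308 / 3.4641016
u_res = 0.9437

0.9437


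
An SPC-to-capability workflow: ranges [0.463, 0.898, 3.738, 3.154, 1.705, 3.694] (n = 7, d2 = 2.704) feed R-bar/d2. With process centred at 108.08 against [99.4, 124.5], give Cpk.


R_bar = (0.463 + 0.898 + 3.738 + 3.154 + 1.705 + 3.694) / 6 = 2.2753333
sigma = R_bar / d2 = 2.2753333 / 2.704 = 0.84146942
Cp = (USL - LSL)/(6*sigma) = (124.5 - 99.4)/(6*0.84146942) = 4.9715
Cpu = (124.5 - 108.08)/(3*0.84146942) = 6.5045
Cpl = (108.08 - 99.4)/(3*0.84146942) = 3.4384
Cpk = min(Cpu, Cpl) = 3.4384

3.4384


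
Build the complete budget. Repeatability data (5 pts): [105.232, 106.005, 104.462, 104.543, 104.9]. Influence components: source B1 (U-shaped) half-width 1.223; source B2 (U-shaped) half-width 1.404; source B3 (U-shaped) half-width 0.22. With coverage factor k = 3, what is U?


mean = (105.232 + 106.005 + 104.462 + 104.543 + 104.9) / 5 = 105.0284
s = sqrt(sum((x - mean)^2)/(n-1)) = 0.62612083
u_A = s / sqrt(n) = 0.62612083 / sqrt(5) = 0.28000975
u_B1 = 1.223 / sqrt(2) = 0.86479159
u_B2 = 1.404 / sqrt(2) = 0.99277792
u_B3 = 0.22 / sqrt(2) = 0.15556349
uc = sqrt(0.28000975^2 + 0.86479159^2 + 0.99277792^2 + 0.15556349^2) = 1.3550195
U = k * uc = 3 * 1.3550195
U = 4.0651

4.0651


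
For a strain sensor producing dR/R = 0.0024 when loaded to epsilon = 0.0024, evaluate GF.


GF = (dR/R) / epsilon
= 0.0024 / 0.0024
= 1.0000

1.0000


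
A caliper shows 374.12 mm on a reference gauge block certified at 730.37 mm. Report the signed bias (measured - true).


Systematic error = measured - true
= 374.12 - 730.37
= -356.2500

-356.2500


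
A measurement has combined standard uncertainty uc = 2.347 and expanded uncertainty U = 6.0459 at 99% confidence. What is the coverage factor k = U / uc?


k = U / uc
k = 6.0459 / 2.347
k = 2.576

2.576


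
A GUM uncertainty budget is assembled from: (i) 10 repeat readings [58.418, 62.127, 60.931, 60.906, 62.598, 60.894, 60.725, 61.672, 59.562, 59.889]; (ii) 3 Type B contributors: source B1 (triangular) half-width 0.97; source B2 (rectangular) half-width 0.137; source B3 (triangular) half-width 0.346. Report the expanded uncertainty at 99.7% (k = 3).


mean = (58.418 + 62.127 + 60.931 + 60.906 + 62.598 + 60.894 + 60.725 + 61.672 + 59.562 + 59.889) / 10 = 60.7722
s = sqrt(sum((x - mean)^2)/(n-1)) = 1.2394325
u_A = s / sqrt(n) = 1.2394325 / sqrt(10) = 0.39194297
u_B1 = 0.97 / sqrt(6) = 0.39600084
u_B2 = 0.137 / sqrt(3) = 0.079096987
u_B3 = 0.346 / sqrt(6) = 0.14125391
uc = sqrt(0.39194297^2 + 0.39600084^2 + 0.079096987^2 + 0.14125391^2) = 0.58021113
U = k * uc = 3 * 0.58021113
U = 1.7406

1.7406


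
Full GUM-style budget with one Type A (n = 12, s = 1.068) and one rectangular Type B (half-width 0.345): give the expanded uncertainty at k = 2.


u_A = s / sqrt(n) = 1.068 / sqrt(12) = 0.30830504
u_B = half_width / sqrt(3) = 0.345 / sqrt(3) = 0.19918584
uc = sqrt(u_A^2 + u_B^2) = sqrt(0.30830504^2 + 0.19918584^2) = 0.36705176
U = k * uc = 2 * 0.36705176
U = 0.7341

0.7341


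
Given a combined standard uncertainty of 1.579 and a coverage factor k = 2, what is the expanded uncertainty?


U = k * uc
U = 2 * 1.579
U = 3.1580

3.1580


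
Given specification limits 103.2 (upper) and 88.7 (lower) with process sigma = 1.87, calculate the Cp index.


Cp = (USL - LSL) / (6 * sigma)
= (103.2 - 88.7) / (6 * 1.87)
= 14.5000 / 11.2200
= 1.2923

1.2923


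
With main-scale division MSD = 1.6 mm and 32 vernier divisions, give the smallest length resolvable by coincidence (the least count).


LC = MSD / n_div
= 1.6 / 32
= 0.0500

0.0500


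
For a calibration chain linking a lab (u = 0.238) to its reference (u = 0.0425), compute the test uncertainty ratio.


TUR = u_lab / u_ref
= 0.238 / 0.0425
= 5.6000

5.6000


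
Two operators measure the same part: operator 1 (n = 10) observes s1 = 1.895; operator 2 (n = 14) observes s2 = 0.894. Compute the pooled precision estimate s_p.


s_p = sqrt(((n1-1)*s1^2 + (n2-1)*s2^2) / (n1+n2-2))
numerator = (10-1)*1.895^2 + (14-1)*0.894^2 = 32.319225 + 10.390068 = 42.709293
denominator = 10 + 14 - 2 = 22
s_p^2 = 42.709293 / 22 = 1.9413315
s_p = sqrt(1.9413315) = 1.3933

1.3933


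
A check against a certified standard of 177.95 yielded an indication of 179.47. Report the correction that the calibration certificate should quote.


Correction = standard - reading
= 177.95 - 179.47
= -1.5200

-1.5200


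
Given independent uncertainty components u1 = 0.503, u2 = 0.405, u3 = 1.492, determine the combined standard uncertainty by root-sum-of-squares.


uc = sqrt(0.503^2 + 0.405^2 + 1.492^2)
uc = sqrt(2.643098)
uc = 1.6258

1.6258


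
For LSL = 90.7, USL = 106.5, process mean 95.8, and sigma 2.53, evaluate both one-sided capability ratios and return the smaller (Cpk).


Cpu = (USL - mean) / (3*sigma) = (106.5 - 95.8) / (3*2.53) = 1.4097
Cpl = (mean - LSL) / (3*sigma) = (95.8 - 90.7) / (3*2.53) = 0.6719
Cpk = min(Cpu, Cpl) = 0.6719

0.6719


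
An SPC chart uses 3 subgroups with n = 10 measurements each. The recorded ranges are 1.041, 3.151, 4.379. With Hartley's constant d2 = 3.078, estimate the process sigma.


R_bar = (1.041 + 3.151 + 4.379) / 3
R_bar = 8.571 / 3 = 2.857
sigma_hat = R_bar / d2 = 2.857 / 3.078 = 0.9282

0.9282


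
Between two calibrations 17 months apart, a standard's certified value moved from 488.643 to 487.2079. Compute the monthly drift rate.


rate = (v2 - v1) / months
= (487.2079 - 488.643) / 17
= -1.4351 / 17
= -0.0844

-0.0844


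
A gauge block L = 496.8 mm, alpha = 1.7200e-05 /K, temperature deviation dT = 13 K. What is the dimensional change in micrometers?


dL = L * alpha * dT
= 496.8 * 1.7200e-05 * 13
= 0.1110845 mm
dL_um = 0.1110845 * 1000 = 111.0845 um

111.0845


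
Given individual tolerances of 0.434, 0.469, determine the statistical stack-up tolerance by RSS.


RSS = sqrt(0.434^2 + 0.469^2)
= sqrt(0.408317)
= 0.6390

0.6390


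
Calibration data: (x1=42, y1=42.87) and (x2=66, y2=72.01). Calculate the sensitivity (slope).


slope = (y2 - y1) / (x2 - x1)
= (72.01 - 42.87) / (66 - 42)
= 29.1400 / 24
= 1.2142

1.2142


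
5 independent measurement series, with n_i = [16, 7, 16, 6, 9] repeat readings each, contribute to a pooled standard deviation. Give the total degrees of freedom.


nu = sum_i (n_i - 1)
nu = ((16 - 1) + (7 - 1) + (16 - 1) + (6 - 1) + (9 - 1))
nu = 15 + 6 + 15 + 5 + 8
nu = 49

49


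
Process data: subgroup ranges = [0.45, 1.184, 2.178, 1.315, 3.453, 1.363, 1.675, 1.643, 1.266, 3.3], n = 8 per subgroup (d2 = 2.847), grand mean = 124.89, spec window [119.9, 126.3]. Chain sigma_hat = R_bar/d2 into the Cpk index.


R_bar = (0.45 + 1.184 + 2.178 + 1.315 + 3.453 + 1.363 + 1.675 + 1.643 + 1.266 + 3.3) / 10 = 1.7827
sigma = R_bar / d2 = 1.7827 / 2.847 = 0.6261679
Cp = (USL - LSL)/(6*sigma) = (126.3 - 119.9)/(6*0.6261679) = 1.7035
Cpu = (126.3 - 124.89)/(3*0.6261679) = 0.7506
Cpl = (124.89 - 119.9)/(3*0.6261679) = 2.6564
Cpk = min(Cpu, Cpl) = 0.7506

0.7506


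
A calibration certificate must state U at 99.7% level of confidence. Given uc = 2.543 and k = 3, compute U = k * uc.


U = k * uc
U = 3 * 2.543
U = 7.6290

7.6290


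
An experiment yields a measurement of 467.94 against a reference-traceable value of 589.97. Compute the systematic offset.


Systematic error = measured - true
= 467.94 - 589.97
= -122.0300

-122.0300


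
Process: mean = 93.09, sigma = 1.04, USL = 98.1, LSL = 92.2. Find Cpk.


Cpu = (USL - mean) / (3*sigma) = (98.1 - 93.09) / (3*1.04) = 1.6058
Cpl = (mean - LSL) / (3*sigma) = (93.09 - 92.2) / (3*1.04) = 0.2853
Cpk = min(Cpu, Cpl) = 0.2853

0.2853


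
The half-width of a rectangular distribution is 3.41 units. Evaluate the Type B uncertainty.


u_B = half_width / sqrt(3)
u_B = 3.41 / 1.7320508
u_B = 1.9688

1.9688


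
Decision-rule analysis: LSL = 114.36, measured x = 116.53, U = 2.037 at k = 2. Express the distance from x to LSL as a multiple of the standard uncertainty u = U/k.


u = U / k = 2.037 / 2 = 1.0185
margin = |LSL - x| = |114.36 - 116.53| = 2.17
z = margin / u = 2.17 / 1.0185
z = 2.1306

2.1306


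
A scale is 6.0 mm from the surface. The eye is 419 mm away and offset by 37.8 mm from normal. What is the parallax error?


error = h * offset / d
= 6.0 * 37.8 / 419
= 0.5413

0.5413


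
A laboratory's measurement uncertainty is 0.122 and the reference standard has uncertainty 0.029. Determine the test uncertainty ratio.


TUR = u_lab / u_ref
= 0.122 / 0.029
= 4.2069

4.2069


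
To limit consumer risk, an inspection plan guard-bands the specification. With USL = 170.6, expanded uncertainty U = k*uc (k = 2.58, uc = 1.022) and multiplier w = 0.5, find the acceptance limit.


U = k * uc = 2.58 * 1.022 = 2.63676
guard band g = w * U = 0.5 * 2.63676 = 1.31838
AL = USL - g = 170.6 - 1.31838
AL = 169.2816

169.2816


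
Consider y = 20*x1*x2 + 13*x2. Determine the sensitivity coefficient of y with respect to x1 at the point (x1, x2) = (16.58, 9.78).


y = 20*x1*x2 + 13*x2
dy/dx1 = 20*x2
Evaluate at x2 = 9.78: c1 = 20 * 9.78
c1 = 195.6000

195.6000


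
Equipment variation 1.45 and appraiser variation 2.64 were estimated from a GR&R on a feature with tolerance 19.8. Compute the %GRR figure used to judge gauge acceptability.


GRR = sqrt(EV^2 + AV^2) = sqrt(1.45^2 + 2.64^2) = 3.0119927
%GRR = GRR / tol * 100 = 3.0119927 / 19.8 * 100
%GRR = 15.2121

15.2121


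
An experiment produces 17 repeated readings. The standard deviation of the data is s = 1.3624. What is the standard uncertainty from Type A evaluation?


u_A = s / sqrt(n)
u_A = 1.3624 / sqrt(17)
u_A = 1.3624 / 4.1231056
u_A = 0.3304

0.3304


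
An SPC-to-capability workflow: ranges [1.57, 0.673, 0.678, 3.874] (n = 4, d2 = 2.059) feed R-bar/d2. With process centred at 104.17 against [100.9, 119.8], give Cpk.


R_bar = (1.57 + 0.673 + 0.678 + 3.874) / 4 = 1.69875
sigma = R_bar / d2 = 1.69875 / 2.059 = 0.82503643
Cp = (USL - LSL)/(6*sigma) = (119.8 - 100.9)/(6*0.82503643) = 3.8180
Cpu = (119.8 - 104.17)/(3*0.82503643) = 6.3149
Cpl = (104.17 - 100.9)/(3*0.82503643) = 1.3212
Cpk = min(Cpu, Cpl) = 1.3212

1.3212


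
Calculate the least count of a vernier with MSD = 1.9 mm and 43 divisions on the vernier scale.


LC = MSD / n_div
= 1.9 / 43
= 0.0442

0.0442


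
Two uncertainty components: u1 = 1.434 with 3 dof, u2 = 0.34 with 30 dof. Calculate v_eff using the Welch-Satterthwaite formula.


uc = sqrt(u1^2 + u2^2) = sqrt(1.434^2 + 0.34^2) = 1.4737557
v_eff = uc^4 / (u1^4/v1 + u2^4/v2)
= 1.4737557^4 / (1.434^4/3 + 0.34^4/30)
= 4.7173923 / 1.4099788
v_eff = 3.3457

3.3457


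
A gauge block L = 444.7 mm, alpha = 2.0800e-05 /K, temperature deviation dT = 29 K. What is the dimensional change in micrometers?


dL = L * alpha * dT
= 444.7 * 2.0800e-05 * 29
= 0.2682430 mm
dL_um = 0.2682430 * 1000 = 268.2430 um

268.2430


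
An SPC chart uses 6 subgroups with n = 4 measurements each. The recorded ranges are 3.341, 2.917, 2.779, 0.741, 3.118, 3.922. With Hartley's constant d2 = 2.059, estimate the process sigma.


R_bar = (3.341 + 2.917 + 2.779 + 0.741 + 3.118 + 3.922) / 6
R_bar = 16.818 / 6 = 2.803
sigma_hat = R_bar / d2 = 2.803 / 2.059 = 1.3613

1.3613


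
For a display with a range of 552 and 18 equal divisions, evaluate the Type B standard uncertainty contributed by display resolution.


resolution = range / divisions
resolution = 552 / 18 = 30.666667
u_res = resolution / (2*sqrt(3))
u_res = 30.666667 / 3.4641016
u_res = 8.8527

8.8527


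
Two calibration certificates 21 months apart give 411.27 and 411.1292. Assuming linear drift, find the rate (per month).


rate = (v2 - v1) / months
= (411.1292 - 411.27) / 21
= -0.1408 / 21
= -0.0067

-0.0067


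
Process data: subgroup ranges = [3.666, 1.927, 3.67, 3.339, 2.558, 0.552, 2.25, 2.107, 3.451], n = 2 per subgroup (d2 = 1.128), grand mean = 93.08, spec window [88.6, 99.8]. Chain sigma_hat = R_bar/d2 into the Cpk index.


R_bar = (3.666 + 1.927 + 3.67 + 3.339 + 2.558 + 0.552 + 2.25 + 2.107 + 3.451) / 9 = 2.6133333
sigma = R_bar / d2 = 2.6133333 / 1.128 = 2.3167848
Cp = (USL - LSL)/(6*sigma) = (99.8 - 88.6)/(6*2.3167848) = 0.8057
Cpu = (99.8 - 93.08)/(3*2.3167848) = 0.9669
Cpl = (93.08 - 88.6)/(3*2.3167848) = 0.6446
Cpk = min(Cpu, Cpl) = 0.6446

0.6446


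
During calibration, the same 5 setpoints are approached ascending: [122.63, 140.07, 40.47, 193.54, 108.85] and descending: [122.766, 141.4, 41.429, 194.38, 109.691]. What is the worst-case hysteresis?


|122.63 - 122.766| = 0.1360
|140.07 - 141.4| = 1.3300
|40.47 - 41.429| = 0.9590
|193.54 - 194.38| = 0.8400
|108.85 - 109.691| = 0.8410
hysteresis = max(diffs) = 1.3300

1.3300


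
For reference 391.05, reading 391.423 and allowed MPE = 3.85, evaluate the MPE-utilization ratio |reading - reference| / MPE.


e = indication - reference = 391.423 - 391.05 = 0.3730
|e| = 0.3730
ratio = |e| / MPE = 0.3730 / 3.85
ratio = 0.0969

0.0969


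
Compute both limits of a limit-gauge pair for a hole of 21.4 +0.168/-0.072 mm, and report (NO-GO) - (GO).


GO = nominal - lower_tol (smallest hole = maximum material condition)
GO = 21.4 - 0.072 = 21.328
NO-GO = nominal + upper_tol (largest hole = least material condition)
NO-GO = 21.4 + 0.168 = 21.568
spread = NO-GO - GO = 21.568 - 21.328 = 0.2400

0.2400


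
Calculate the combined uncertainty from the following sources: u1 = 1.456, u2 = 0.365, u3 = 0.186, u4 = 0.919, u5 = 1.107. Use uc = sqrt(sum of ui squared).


uc = sqrt(1.456^2 + 0.365^2 + 0.186^2 + 0.919^2 + 1.107^2)
uc = sqrt(4.357767)
uc = 2.0875

2.0875


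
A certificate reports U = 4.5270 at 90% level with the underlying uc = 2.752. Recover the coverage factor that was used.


k = U / uc
k = 4.5270 / 2.752
k = 1.645

1.645


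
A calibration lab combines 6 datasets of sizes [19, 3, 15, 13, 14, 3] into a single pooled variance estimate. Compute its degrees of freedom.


nu = sum_i (n_i - 1)
nu = ((19 - 1) + (3 - 1) + (15 - 1) + (13 - 1) + (14 - 1) + (3 - 1))
nu = 18 + 2 + 14 + 12 + 13 + 2
nu = 61

61


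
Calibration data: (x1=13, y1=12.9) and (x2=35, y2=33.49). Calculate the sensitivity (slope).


slope = (y2 - y1) / (x2 - x1)
= (33.49 - 12.9) / (35 - 13)
= 20.5900 / 22
= 0.9359

0.9359


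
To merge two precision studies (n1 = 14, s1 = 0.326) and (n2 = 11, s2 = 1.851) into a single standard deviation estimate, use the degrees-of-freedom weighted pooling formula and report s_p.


s_p = sqrt(((n1-1)*s1^2 + (n2-1)*s2^2) / (n1+n2-2))
numerator = (14-1)*0.326^2 + (11-1)*1.851^2 = 1.381588 + 34.26201 = 35.643598
denominator = 14 + 11 - 2 = 23
s_p^2 = 35.643598 / 23 = 1.5497217
s_p = sqrt(1.5497217) = 1.2449

1.2449


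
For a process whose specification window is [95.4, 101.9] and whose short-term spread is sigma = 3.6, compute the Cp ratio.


Cp = (USL - LSL) / (6 * sigma)
= (101.9 - 95.4) / (6 * 3.6)
= 6.5000 / 21.6000
= 0.3009

0.3009


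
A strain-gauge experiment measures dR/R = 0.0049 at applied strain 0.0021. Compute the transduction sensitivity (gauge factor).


GF = (dR/R) / epsilon
= 0.0049 / 0.0021
= 2.3333

2.3333


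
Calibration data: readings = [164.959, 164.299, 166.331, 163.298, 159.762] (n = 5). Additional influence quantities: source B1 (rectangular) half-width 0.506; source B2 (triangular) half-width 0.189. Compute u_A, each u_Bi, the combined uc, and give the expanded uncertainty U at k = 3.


mean = (164.959 + 164.299 + 166.331 + 163.298 + 159.762) / 5 = 163.7298
s = sqrt(sum((x - mean)^2)/(n-1)) = 2.4764415
u_A = s / sqrt(n) = 2.4764415 / sqrt(5) = 1.1074983
u_B1 = 0.506 / sqrt(3) = 0.29213924
u_B2 = 0.189 / sqrt(6) = 0.077158927
uc = sqrt(1.1074983^2 + 0.29213924^2 + 0.077158927^2) = 1.1479771
U = k * uc = 3 * 1.1479771
U = 3.4439

3.4439


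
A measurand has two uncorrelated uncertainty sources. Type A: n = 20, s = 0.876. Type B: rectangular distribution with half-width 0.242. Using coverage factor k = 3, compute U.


u_A = s / sqrt(n) = 0.876 / sqrt(20) = 0.19587955
u_B = half_width / sqrt(3) = 0.242 / sqrt(3) = 0.13971877
uc = sqrt(u_A^2 + u_B^2) = sqrt(0.19587955^2 + 0.13971877^2) = 0.24060368
U = k * uc = 3 * 0.24060368
U = 0.7218

0.7218


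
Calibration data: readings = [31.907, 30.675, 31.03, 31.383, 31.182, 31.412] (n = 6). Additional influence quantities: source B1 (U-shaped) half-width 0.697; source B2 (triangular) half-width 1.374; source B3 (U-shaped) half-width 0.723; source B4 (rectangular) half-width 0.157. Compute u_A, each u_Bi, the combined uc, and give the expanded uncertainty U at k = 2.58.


mean = (31.907 + 30.675 + 31.03 + 31.383 + 31.182 + 31.412) / 6 = 31.26483333
s = sqrt(sum((x - mean)^2)/(n-1)) = 0.41422478
u_A = s / sqrt(n) = 0.41422478 / sqrt(6) = 0.16910656
u_B1 = 0.697 / sqrt(2) = 0.49285343
u_B2 = 1.374 / sqrt(6) = 0.56093315
u_B3 = 0.723 / sqrt(2) = 0.5112382
u_B4 = 0.157 / sqrt(3) = 0.090643992
uc = sqrt(0.16910656^2 + 0.49285343^2 + 0.56093315^2 + 0.5112382^2 + 0.090643992^2) = 0.92505587
U = k * uc = 2.58 * 0.92505587
U = 2.3866

2.3866


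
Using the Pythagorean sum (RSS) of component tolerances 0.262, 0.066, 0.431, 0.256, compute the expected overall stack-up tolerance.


RSS = sqrt(0.262^2 + 0.066^2 + 0.431^2 + 0.256^2)
= sqrt(0.324297)
= 0.5695

0.5695


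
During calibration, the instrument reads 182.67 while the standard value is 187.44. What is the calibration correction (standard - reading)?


Correction = standard - reading
= 187.44 - 182.67
= 4.7700

4.7700


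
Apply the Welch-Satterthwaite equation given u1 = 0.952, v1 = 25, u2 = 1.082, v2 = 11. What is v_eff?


uc = sqrt(u1^2 + u2^2) = sqrt(0.952^2 + 1.082^2) = 1.4411898
v_eff = uc^4 / (u1^4/v1 + u2^4/v2)
= 1.4411898^4 / (0.952^4/25 + 1.082^4/11)
= 4.3140455 / 0.15745499
v_eff = 27.3986

27.3986


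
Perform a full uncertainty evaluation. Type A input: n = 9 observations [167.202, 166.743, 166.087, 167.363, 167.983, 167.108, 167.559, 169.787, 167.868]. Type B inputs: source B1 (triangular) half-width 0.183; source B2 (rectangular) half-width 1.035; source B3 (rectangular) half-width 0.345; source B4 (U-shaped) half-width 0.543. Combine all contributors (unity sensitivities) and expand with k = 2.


mean = (167.202 + 166.743 + 166.087 + 167.363 + 167.983 + 167.108 + 167.559 + 169.787 + 167.868) / 9 = 167.5222222
s = sqrt(sum((x - mean)^2)/(n-1)) = 1.0264608
u_A = s / sqrt(n) = 1.0264608 / sqrt(9) = 0.3421536
u_B1 = 0.183 / sqrt(6) = 0.074709437
u_B2 = 1.035 / sqrt(3) = 0.59755753
u_B3 = 0.345 / sqrt(3) = 0.19918584
u_B4 = 0.543 / sqrt(2) = 0.38395898
uc = sqrt(0.3421536^2 + 0.074709437^2 + 0.59755753^2 + 0.19918584^2 + 0.38395898^2) = 0.81659359
U = k * uc = 2 * 0.81659359
U = 1.6332

1.6332


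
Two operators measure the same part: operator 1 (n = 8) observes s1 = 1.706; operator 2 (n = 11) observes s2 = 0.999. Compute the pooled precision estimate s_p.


s_p = sqrt(((n1-1)*s1^2 + (n2-1)*s2^2) / (n1+n2-2))
numerator = (8-1)*1.706^2 + (11-1)*0.999^2 = 20.373052 + 9.98001 = 30.353062
denominator = 8 + 11 - 2 = 17
s_p^2 = 30.353062 / 17 = 1.7854742
s_p = sqrt(1.7854742) = 1.3362

1.3362


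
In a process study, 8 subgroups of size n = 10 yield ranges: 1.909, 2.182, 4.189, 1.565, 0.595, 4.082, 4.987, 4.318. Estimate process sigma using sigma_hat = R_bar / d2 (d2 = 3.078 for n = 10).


R_bar = (1.909 + 2.182 + 4.189 + 1.565 + 0.595 + 4.082 + 4.987 + 4.318) / 8
R_bar = 23.827 / 8 = 2.978375
sigma_hat = R_bar / d2 = 2.978375 / 3.078 = 0.9676

0.9676


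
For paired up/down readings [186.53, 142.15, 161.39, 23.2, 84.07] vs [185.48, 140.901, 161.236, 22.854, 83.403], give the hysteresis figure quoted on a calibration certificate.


|186.53 - 185.48| = 1.0500
|142.15 - 140.901| = 1.2490
|161.39 - 161.236| = 0.1540
|23.2 - 22.854| = 0.3460
|84.07 - 83.403| = 0.6670
hysteresis = max(diffs) = 1.2490

1.2490


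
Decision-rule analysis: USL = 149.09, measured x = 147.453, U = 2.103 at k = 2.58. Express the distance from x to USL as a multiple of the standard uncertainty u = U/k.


u = U / k = 2.103 / 2.58 = 0.81511628
margin = |USL - x| = |149.09 - 147.453| = 1.637
z = margin / u = 1.637 / 0.81511628
z = 2.0083

2.0083


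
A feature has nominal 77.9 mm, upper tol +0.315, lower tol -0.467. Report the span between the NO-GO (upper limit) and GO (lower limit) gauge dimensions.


GO = nominal - lower_tol (smallest hole = maximum material condition)
GO = 77.9 - 0.467 = 77.433
NO-GO = nominal + upper_tol (largest hole = least material condition)
NO-GO = 77.9 + 0.315 = 78.215
spread = NO-GO - GO = 78.215 - 77.433 = 0.7820

0.7820


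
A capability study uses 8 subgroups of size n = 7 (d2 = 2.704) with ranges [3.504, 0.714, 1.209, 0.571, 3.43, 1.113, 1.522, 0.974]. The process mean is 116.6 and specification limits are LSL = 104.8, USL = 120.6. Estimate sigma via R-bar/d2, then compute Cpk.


R_bar = (3.504 + 0.714 + 1.209 + 0.571 + 3.43 + 1.113 + 1.522 + 0.974) / 8 = 1.629625
sigma = R_bar / d2 = 1.629625 / 2.704 = 0.60267197
Cp = (USL - LSL)/(6*sigma) = (120.6 - 104.8)/(6*0.60267197) = 4.3694
Cpu = (120.6 - 116.6)/(3*0.60267197) = 2.2124
Cpl = (116.6 - 104.8)/(3*0.60267197) = 6.5265
Cpk = min(Cpu, Cpl) = 2.2124

2.2124


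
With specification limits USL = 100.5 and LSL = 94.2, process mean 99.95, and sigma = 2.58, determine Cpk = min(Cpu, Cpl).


Cpu = (USL - mean) / (3*sigma) = (100.5 - 99.95) / (3*2.58) = 0.0711
Cpl = (mean - LSL) / (3*sigma) = (99.95 - 94.2) / (3*2.58) = 0.7429
Cpk = min(Cpu, Cpl) = 0.0711

0.0711


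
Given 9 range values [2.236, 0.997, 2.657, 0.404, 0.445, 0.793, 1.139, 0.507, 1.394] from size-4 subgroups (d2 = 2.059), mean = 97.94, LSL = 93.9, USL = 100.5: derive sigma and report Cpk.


R_bar = (2.236 + 0.997 + 2.657 + 0.404 + 0.445 + 0.793 + 1.139 + 0.507 + 1.394) / 9 = 1.1746667
sigma = R_bar / d2 = 1.1746667 / 2.059 = 0.5705035
Cp = (USL - LSL)/(6*sigma) = (100.5 - 93.9)/(6*0.5705035) = 1.9281
Cpu = (100.5 - 97.94)/(3*0.5705035) = 1.4958
Cpl = (97.94 - 93.9)/(3*0.5705035) = 2.3605
Cpk = min(Cpu, Cpl) = 1.4958

1.4958


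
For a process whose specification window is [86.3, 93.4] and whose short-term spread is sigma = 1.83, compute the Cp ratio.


Cp = (USL - LSL) / (6 * sigma)
= (93.4 - 86.3) / (6 * 1.83)
= 7.1000 / 10.9800
= 0.6466

0.6466


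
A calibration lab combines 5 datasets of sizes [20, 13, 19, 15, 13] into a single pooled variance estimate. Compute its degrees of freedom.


nu = sum_i (n_i - 1)
nu = ((20 - 1) + (13 - 1) + (19 - 1) + (15 - 1) + (13 - 1))
nu = 19 + 12 + 18 + 14 + 12
nu = 75

75


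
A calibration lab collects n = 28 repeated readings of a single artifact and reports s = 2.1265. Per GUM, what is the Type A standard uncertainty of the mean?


u_A = s / sqrt(n)
u_A = 2.1265 / sqrt(28)
u_A = 2.1265 / 5.2915026
u_A = 0.4019

0.4019


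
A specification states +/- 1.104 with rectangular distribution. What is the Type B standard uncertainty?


u_B = half_width / sqrt(3)
u_B = 1.104 / 1.7320508
u_B = 0.6374

0.6374


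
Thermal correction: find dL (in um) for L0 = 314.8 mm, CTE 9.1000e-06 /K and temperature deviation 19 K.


dL = L * alpha * dT
= 314.8 * 9.1000e-06 * 19
= 0.0544289 mm
dL_um = 0.0544289 * 1000 = 54.4289 um

54.4289


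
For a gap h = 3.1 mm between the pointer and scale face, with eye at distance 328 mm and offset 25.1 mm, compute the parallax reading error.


error = h * offset / d
= 3.1 * 25.1 / 328
= 0.2372

0.2372


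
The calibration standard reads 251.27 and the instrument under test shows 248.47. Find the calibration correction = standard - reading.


Correction = standard - reading
= 251.27 - 248.47
= 2.8000

2.8000


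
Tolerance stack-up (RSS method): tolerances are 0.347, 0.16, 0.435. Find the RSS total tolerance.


RSS = sqrt(0.347^2 + 0.16^2 + 0.435^2)
= sqrt(0.335234)
= 0.5790

0.5790


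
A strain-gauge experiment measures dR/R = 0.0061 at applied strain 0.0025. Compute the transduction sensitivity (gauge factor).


GF = (dR/R) / epsilon
= 0.0061 / 0.0025
= 2.4400

2.4400


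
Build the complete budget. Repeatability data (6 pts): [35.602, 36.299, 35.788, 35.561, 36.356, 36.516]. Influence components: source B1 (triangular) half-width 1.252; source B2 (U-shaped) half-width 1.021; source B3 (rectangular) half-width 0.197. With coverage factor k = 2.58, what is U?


mean = (35.602 + 36.299 + 35.788 + 35.561 + 36.356 + 36.516) / 6 = 36.02033333
s = sqrt(sum((x - mean)^2)/(n-1)) = 0.41856453
u_A = s / sqrt(n) = 0.41856453 / sqrt(6) = 0.17087825
u_B1 = 1.252 / sqrt(6) = 0.51112686
u_B2 = 1.021 / sqrt(2) = 0.72195602
u_B3 = 0.197 / sqrt(3) = 0.113738
uc = sqrt(0.17087825^2 + 0.51112686^2 + 0.72195602^2 + 0.113738^2) = 0.90807867
U = k * uc = 2.58 * 0.90807867
U = 2.3428

2.3428


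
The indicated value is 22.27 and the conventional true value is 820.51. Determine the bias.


Systematic error = measured - true
= 22.27 - 820.51
= -798.2400

-798.2400


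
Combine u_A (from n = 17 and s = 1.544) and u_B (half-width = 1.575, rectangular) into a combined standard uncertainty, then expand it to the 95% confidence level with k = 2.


u_A = s / sqrt(n) = 1.544 / sqrt(17) = 0.37447501
u_B = half_width / sqrt(3) = 1.575 / sqrt(3) = 0.90932667
uc = sqrt(u_A^2 + u_B^2) = sqrt(0.37447501^2 + 0.90932667^2) = 0.98341574
U = k * uc = 2 * 0.98341574
U = 1.9668

1.9668


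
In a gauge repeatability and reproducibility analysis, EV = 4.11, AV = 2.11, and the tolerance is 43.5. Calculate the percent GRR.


GRR = sqrt(EV^2 + AV^2) = sqrt(4.11^2 + 2.11^2) = 4.6199784
%GRR = GRR / tol * 100 = 4.6199784 / 43.5 * 100
%GRR = 10.6206

10.6206


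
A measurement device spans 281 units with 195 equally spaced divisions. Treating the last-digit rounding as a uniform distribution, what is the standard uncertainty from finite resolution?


resolution = range / divisions
resolution = 281 / 195 = 1.4410256
u_res = resolution / (2*sqrt(3))
u_res = 1.4410256 / 3.4641016
u_res = 0.4160

0.4160


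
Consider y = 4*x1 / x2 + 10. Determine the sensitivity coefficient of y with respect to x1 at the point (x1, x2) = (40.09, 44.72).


y = 4*x1 / x2 + 10
dy/dx1 = 4/x2
Evaluate at x2 = 44.72: c1 = 4 / 44.72
c1 = 0.0894

0.0894


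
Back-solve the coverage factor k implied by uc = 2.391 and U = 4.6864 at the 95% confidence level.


k = U / uc
k = 4.6864 / 2.391
k = 1.96

1.96


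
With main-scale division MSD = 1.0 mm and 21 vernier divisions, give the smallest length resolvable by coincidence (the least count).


LC = MSD / n_div
= 1.0 / 21
= 0.0476

0.0476


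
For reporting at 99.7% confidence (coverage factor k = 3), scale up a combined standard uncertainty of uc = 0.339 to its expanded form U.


U = k * uc
U = 3 * 0.339
U = 1.0170

1.0170


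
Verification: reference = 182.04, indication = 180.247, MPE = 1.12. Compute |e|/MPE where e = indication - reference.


e = indication - reference = 180.247 - 182.04 = -1.7930
|e| = 1.7930
ratio = |e| / MPE = 1.7930 / 1.12
ratio = 1.6009

1.6009


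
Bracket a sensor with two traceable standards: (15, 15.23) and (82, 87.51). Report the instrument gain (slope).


slope = (y2 - y1) / (x2 - x1)
= (87.51 - 15.23) / (82 - 15)
= 72.2800 / 67
= 1.0788

1.0788


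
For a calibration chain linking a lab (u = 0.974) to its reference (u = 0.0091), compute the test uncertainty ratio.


TUR = u_lab / u_ref
= 0.974 / 0.0091
= 107.0330

107.0330


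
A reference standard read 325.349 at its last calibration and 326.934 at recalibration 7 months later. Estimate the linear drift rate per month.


rate = (v2 - v1) / months
= (326.934 - 325.349) / 7
= 1.5850 / 7
= 0.2264

0.2264


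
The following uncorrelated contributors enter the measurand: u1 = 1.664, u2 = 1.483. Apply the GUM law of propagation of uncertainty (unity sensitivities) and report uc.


uc = sqrt(1.664^2 + 1.483^2)
uc = sqrt(4.968185)
uc = 2.2289

2.2289


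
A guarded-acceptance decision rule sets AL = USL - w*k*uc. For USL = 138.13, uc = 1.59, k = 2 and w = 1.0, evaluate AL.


U = k * uc = 2 * 1.59 = 3.18
guard band g = w * U = 1.0 * 3.18 = 3.18
AL = USL - g = 138.13 - 3.18
AL = 134.9500

134.9500


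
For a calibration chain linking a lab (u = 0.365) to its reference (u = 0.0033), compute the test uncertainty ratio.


TUR = u_lab / u_ref
= 0.365 / 0.0033
= 110.6061

110.6061


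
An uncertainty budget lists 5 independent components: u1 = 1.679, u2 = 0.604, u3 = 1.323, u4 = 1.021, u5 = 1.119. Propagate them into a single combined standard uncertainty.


uc = sqrt(1.679^2 + 0.604^2 + 1.323^2 + 1.021^2 + 1.119^2)
uc = sqrt(7.228788)
uc = 2.6886

2.6886


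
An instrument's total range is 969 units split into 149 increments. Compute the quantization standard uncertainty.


resolution = range / divisions
resolution = 969 / 149 = 6.5033557
u_res = resolution / (2*sqrt(3))
u_res = 6.5033557 / 3.4641016
u_res = 1.8774

1.8774
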